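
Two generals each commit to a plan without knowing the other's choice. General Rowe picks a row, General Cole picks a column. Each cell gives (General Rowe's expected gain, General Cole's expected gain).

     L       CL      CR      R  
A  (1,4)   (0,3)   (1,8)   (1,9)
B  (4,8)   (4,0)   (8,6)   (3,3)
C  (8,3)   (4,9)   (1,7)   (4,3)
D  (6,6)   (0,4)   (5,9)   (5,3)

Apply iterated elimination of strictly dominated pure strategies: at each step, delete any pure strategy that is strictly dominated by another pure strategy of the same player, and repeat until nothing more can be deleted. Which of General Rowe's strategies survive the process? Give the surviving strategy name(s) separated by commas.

General Rowe's strategy A is strictly dominated by B (L: 4>1, CL: 4>0, CR: 8>1, R: 3>1) and is removed.
For General Cole, CR strictly dominates R on the remaining rows (B: 6>3, C: 7>3, D: 9>3); eliminate R.
Among the remaining strategies, none is strictly dominated by another pure strategy of the same player, so the elimination stops.
Surviving strategies — General Rowe: {B, C, D}; General Cole: {L, CL, CR}.

B, C, D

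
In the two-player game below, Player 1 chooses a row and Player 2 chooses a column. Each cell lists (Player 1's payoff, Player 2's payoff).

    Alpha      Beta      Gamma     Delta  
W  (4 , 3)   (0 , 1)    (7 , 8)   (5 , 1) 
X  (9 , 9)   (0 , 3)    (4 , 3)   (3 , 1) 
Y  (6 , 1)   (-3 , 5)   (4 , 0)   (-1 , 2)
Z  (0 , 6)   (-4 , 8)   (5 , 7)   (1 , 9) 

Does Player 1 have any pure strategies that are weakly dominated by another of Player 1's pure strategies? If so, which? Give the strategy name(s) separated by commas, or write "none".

Y, Z

W is not dominated — it holds its own against X at Gamma (7>4); Y at Beta (0>-3); Z at Alpha (4>0).
X is not dominated — it holds its own against W at Alpha (9>4); Y at Alpha (9>6); Z at Alpha (9>0).
Y is weakly dominated by X (Alpha: 9>6, Beta: 0>-3, Gamma: 4=4, Delta: 3>-1).
Z is weakly dominated by W (Alpha: 4>0, Beta: 0>-4, Gamma: 7>5, Delta: 5>1).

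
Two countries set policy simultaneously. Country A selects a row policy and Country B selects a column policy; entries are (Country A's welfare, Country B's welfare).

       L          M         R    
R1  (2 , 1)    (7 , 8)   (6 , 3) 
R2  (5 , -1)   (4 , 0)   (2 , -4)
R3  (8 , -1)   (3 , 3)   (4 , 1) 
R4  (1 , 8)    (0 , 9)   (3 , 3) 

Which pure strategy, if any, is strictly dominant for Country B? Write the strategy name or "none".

M

M vs L: R1: 8>1, R2: 0>-1, R3: 3>-1, R4: 9>8.
M vs R: R1: 8>3, R2: 0>-4, R3: 3>1, R4: 9>3.
M strictly beats every other strategy against every opponent action, so it is strictly dominant.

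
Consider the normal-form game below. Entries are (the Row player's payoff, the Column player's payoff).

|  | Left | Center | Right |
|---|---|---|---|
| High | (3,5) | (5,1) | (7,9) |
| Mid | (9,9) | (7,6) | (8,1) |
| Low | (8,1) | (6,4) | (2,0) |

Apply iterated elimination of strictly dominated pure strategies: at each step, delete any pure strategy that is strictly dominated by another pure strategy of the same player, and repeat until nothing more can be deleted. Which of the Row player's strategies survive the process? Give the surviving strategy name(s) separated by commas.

Mid

Row High is eliminated: Mid beats it against every remaining column (Left: 9>3, Center: 7>5, Right: 8>7).
Row Low is eliminated: Mid beats it against every remaining column (Left: 9>8, Center: 7>6, Right: 8>2).
For the Column player, Left strictly dominates Center on the remaining rows (Mid: 9>6); eliminate Center.
The Column player's strategy Right is strictly dominated by Left (Mid: 9>1) and is removed.
Among the remaining strategies, none is strictly dominated by another pure strategy of the same player, so the elimination stops.
Surviving strategies — the Row player: {Mid}; the Column player: {Left}.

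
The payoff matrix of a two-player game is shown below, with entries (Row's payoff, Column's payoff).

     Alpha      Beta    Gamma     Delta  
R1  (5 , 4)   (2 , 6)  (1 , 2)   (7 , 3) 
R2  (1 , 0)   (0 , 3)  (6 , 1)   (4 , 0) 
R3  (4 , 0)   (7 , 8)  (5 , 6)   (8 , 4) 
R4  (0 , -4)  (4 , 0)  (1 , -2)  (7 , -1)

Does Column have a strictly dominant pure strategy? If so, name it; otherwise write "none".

Beta

Beta vs Alpha: R1: 6>4, R2: 3>0, R3: 8>0, R4: 0>-4.
Beta vs Gamma: R1: 6>2, R2: 3>1, R3: 8>6, R4: 0>-2.
Beta vs Delta: R1: 6>3, R2: 3>0, R3: 8>4, R4: 0>-1.
Beta strictly beats every other strategy against every opponent action, so it is strictly dominant.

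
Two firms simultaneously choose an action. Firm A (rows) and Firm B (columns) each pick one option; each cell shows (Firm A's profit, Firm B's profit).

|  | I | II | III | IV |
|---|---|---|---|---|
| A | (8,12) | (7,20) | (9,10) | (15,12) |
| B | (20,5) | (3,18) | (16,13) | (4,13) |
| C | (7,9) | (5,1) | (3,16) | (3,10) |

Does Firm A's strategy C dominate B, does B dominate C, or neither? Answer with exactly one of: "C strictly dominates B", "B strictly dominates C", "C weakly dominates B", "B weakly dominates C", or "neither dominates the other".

neither dominates the other

C's payoffs vs B's, by Firm B's action — I: 7<20, II: 5>3, III: 3<16, IV: 3<4.
C does better at II but worse at I, III, IV; neither strategy dominates the other.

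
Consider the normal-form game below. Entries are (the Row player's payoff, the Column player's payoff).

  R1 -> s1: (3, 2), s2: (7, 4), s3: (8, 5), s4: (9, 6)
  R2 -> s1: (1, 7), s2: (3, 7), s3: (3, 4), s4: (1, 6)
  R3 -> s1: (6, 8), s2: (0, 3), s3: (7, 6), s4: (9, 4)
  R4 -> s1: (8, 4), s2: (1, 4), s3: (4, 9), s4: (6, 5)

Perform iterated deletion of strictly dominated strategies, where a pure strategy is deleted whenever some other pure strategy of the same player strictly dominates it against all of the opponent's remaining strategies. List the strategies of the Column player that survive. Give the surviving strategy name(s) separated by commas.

The Row player's strategy R2 is strictly dominated by R1 (s1: 3>1, s2: 7>3, s3: 8>3, s4: 9>1) and is removed.
Column s2 is eliminated: s3 beats it against every remaining row (R1: 5>4, R3: 6>3, R4: 9>4).
Among the remaining strategies, none is strictly dominated by another pure strategy of the same player, so the elimination stops.
Surviving strategies — the Row player: {R1, R3, R4}; the Column player: {s1, s3, s4}.

s1, s3, s4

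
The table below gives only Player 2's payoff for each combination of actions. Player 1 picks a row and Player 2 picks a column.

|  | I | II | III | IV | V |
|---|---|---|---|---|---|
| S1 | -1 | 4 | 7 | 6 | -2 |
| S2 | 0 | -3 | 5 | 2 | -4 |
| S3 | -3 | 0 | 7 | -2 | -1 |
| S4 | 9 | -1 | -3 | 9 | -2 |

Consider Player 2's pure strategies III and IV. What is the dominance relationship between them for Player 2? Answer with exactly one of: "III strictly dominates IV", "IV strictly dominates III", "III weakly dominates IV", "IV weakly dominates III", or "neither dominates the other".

neither dominates the other

Compare III to IV across every action of Player 1: S1: 7>6, S2: 5>2, S3: 7>-2, S4: -3<9.
III does better at S1, S2, S3 but worse at S4; neither strategy dominates the other.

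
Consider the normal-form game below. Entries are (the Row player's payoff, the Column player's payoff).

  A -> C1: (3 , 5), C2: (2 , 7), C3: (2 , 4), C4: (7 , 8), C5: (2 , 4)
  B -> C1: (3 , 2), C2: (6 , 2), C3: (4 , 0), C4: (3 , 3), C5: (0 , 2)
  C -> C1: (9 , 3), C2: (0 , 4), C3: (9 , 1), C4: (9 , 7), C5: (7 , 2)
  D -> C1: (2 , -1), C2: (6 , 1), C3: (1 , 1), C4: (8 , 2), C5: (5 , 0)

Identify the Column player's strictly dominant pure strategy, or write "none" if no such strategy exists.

C4

C4 vs C1: A: 8>5, B: 3>2, C: 7>3, D: 2>-1.
C4 vs C2: A: 8>7, B: 3>2, C: 7>4, D: 2>1.
C4 vs C3: A: 8>4, B: 3>0, C: 7>1, D: 2>1.
C4 vs C5: A: 8>4, B: 3>2, C: 7>2, D: 2>0.
C4 strictly beats every other strategy against every opponent action, so it is strictly dominant.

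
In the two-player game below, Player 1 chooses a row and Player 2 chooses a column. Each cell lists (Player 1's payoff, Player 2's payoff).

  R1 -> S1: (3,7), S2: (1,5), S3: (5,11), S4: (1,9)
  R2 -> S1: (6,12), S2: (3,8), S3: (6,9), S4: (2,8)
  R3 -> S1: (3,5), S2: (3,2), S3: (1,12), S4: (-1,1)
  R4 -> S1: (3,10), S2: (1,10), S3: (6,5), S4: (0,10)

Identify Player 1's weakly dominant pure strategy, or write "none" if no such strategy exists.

R2

R2 vs R1: S1: 6>3, S2: 3>1, S3: 6>5, S4: 2>1.
R2 vs R3: S1: 6>3, S2: 3=3, S3: 6>1, S4: 2>-1.
R2 vs R4: S1: 6>3, S2: 3>1, S3: 6=6, S4: 2>0.
R2 is at least as good as every other strategy against every opponent action, so it is weakly dominant.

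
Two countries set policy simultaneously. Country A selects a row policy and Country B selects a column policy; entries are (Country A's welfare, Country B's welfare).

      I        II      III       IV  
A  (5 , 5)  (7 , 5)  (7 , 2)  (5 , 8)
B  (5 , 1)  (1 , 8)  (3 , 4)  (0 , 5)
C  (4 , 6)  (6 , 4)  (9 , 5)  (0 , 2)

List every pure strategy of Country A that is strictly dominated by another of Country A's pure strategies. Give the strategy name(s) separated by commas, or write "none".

A is not dominated — it holds its own against B at I (5=5); C at I (5>4).
B: no other strategy beats it everywhere (A at I (5=5); C at I (5>4)).
Nothing dominates C: A at III (9>7); B at II (6>1).

none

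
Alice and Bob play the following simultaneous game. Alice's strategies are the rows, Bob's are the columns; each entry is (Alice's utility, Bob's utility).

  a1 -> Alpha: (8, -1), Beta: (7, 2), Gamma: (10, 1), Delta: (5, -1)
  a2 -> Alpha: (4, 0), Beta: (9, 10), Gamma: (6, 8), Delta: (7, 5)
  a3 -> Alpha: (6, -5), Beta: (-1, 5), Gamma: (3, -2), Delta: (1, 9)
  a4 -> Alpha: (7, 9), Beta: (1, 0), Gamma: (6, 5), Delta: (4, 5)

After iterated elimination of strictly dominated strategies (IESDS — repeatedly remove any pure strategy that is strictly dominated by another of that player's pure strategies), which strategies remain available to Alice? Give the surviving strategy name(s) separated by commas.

For Alice, a1 strictly dominates a3 on the remaining columns (Alpha: 8>6, Beta: 7>-1, Gamma: 10>3, Delta: 5>1); eliminate a3.
For Alice, a1 strictly dominates a4 on the remaining columns (Alpha: 8>7, Beta: 7>1, Gamma: 10>6, Delta: 5>4); eliminate a4.
Column Alpha is eliminated: Beta beats it against every remaining row (a1: 2>-1, a2: 10>0).
For Bob, Beta strictly dominates Gamma on the remaining rows (a1: 2>1, a2: 10>8); eliminate Gamma.
Row a1 is eliminated: a2 beats it against every remaining column (Beta: 9>7, Delta: 7>5).
For Bob, Beta strictly dominates Delta on the remaining rows (a2: 10>5); eliminate Delta.
Among the remaining strategies, none is strictly dominated by another pure strategy of the same player, so the elimination stops.
Surviving strategies — Alice: {a2}; Bob: {Beta}.

a2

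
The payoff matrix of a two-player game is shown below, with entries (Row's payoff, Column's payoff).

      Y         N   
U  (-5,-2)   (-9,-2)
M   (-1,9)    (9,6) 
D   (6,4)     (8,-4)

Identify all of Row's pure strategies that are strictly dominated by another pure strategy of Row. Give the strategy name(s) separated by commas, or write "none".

U: dominated, since M does at least as well everywhere (Y: -1>-5, N: 9>-9).
M: no other strategy beats it everywhere (U at Y (-1>-5); D at N (9>8)).
D: no other strategy beats it everywhere (U at Y (6>-5); M at Y (6>-1)).

U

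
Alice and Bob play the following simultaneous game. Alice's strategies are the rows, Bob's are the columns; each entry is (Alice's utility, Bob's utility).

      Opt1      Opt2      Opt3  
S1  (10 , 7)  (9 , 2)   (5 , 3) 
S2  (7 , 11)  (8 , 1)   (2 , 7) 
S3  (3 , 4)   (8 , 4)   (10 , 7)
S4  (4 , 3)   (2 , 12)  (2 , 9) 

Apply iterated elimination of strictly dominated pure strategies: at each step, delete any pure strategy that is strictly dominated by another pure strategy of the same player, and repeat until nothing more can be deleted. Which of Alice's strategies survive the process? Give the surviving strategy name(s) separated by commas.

Row S2 is eliminated: S1 beats it against every remaining column (Opt1: 10>7, Opt2: 9>8, Opt3: 5>2).
Row S4 is eliminated: S1 beats it against every remaining column (Opt1: 10>4, Opt2: 9>2, Opt3: 5>2).
Column Opt2 is eliminated: Opt3 beats it against every remaining row (S1: 3>2, S3: 7>4).
Among the remaining strategies, none is strictly dominated by another pure strategy of the same player, so the elimination stops.
Surviving strategies — Alice: {S1, S3}; Bob: {Opt1, Opt3}.

S1, S3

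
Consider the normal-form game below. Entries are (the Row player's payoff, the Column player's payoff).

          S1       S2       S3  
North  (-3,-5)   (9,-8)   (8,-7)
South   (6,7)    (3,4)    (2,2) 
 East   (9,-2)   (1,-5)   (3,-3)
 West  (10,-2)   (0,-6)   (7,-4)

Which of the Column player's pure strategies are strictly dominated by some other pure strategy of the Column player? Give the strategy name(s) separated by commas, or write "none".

S2, S3

S1 is not dominated — it holds its own against S2 at North (-5>-8); S3 at North (-5>-7).
S2: dominated, since S1 does at least as well everywhere (North: -5>-8, South: 7>4, East: -2>-5, West: -2>-6).
S1 strictly dominates S3 — North: -5>-7, South: 7>2, East: -2>-3, West: -2>-4.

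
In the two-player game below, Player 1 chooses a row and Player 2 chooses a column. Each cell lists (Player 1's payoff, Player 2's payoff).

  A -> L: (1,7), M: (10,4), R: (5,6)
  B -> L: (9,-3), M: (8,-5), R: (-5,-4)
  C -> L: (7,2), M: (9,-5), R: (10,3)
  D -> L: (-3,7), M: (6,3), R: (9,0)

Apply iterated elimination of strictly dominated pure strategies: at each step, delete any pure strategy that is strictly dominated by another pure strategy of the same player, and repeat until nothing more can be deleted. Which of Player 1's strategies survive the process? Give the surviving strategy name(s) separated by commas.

B, C

Player 1's strategy D is strictly dominated by C (L: 7>-3, M: 9>6, R: 10>9) and is removed.
Player 2's strategy M is strictly dominated by L (A: 7>4, B: -3>-5, C: 2>-5) and is removed.
Row A is eliminated: C beats it against every remaining column (L: 7>1, R: 10>5).
Among the remaining strategies, none is strictly dominated by another pure strategy of the same player, so the elimination stops.
Surviving strategies — Player 1: {B, C}; Player 2: {L, R}.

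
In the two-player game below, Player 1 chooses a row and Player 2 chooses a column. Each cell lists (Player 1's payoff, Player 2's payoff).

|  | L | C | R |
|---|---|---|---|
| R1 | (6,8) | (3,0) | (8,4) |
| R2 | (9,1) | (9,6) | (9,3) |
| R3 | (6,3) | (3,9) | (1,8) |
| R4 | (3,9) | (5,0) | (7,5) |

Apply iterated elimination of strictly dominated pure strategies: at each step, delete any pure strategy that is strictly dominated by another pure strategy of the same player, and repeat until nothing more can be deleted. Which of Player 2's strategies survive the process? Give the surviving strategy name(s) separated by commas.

Player 1's strategy R1 is strictly dominated by R2 (L: 9>6, C: 9>3, R: 9>8) and is removed.
For Player 1, R2 strictly dominates R3 on the remaining columns (L: 9>6, C: 9>3, R: 9>1); eliminate R3.
Row R4 is eliminated: R2 beats it against every remaining column (L: 9>3, C: 9>5, R: 9>7).
Player 2's strategy L is strictly dominated by C (R2: 6>1) and is removed.
Column R is eliminated: C beats it against every remaining row (R2: 6>3).
Among the remaining strategies, none is strictly dominated by another pure strategy of the same player, so the elimination stops.
Surviving strategies — Player 1: {R2}; Player 2: {C}.

C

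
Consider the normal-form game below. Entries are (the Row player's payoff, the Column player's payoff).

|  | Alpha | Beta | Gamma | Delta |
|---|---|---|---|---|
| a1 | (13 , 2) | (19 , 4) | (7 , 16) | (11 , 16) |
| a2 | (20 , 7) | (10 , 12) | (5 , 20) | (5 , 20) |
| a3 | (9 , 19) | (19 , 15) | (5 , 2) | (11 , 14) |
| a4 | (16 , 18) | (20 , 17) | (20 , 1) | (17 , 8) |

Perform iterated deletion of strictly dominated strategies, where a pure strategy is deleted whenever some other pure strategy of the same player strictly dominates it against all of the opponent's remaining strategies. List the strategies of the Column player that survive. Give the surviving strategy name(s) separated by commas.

For the Row player, a4 strictly dominates a1 on the remaining columns (Alpha: 16>13, Beta: 20>19, Gamma: 20>7, Delta: 17>11); eliminate a1.
For the Row player, a4 strictly dominates a3 on the remaining columns (Alpha: 16>9, Beta: 20>19, Gamma: 20>5, Delta: 17>11); eliminate a3.
Among the remaining strategies, none is strictly dominated by another pure strategy of the same player, so the elimination stops.
Surviving strategies — the Row player: {a2, a4}; the Column player: {Alpha, Beta, Gamma, Delta}.

Alpha, Beta, Gamma, Delta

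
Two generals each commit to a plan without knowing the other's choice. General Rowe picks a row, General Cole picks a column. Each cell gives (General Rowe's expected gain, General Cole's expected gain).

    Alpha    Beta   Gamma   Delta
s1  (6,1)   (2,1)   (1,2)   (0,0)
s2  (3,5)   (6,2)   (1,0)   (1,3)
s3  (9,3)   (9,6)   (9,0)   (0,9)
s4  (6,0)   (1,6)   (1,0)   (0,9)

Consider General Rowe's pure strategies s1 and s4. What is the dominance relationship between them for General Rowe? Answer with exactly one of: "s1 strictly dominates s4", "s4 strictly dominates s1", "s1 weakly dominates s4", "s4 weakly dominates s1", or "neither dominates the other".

s1 weakly dominates s4

s1's payoffs vs s4's, by General Cole's action — Alpha: 6=6, Beta: 2>1, Gamma: 1=1, Delta: 0=0.
s1 is at least as good everywhere and strictly better somewhere (tied only at Alpha, Gamma, Delta), so s1 weakly but not strictly dominates s4.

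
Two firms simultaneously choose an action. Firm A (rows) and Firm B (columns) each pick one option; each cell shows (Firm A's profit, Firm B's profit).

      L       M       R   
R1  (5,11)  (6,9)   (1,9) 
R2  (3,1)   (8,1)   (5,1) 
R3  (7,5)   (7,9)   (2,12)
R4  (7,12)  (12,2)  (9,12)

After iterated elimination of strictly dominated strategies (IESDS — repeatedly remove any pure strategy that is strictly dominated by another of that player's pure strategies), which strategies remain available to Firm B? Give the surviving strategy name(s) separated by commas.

For Firm A, R3 strictly dominates R1 on the remaining columns (L: 7>5, M: 7>6, R: 2>1); eliminate R1.
Firm A's strategy R2 is strictly dominated by R4 (L: 7>3, M: 12>8, R: 9>5) and is removed.
For Firm B, R strictly dominates M on the remaining rows (R3: 12>9, R4: 12>2); eliminate M.
Among the remaining strategies, none is strictly dominated by another pure strategy of the same player, so the elimination stops.
Surviving strategies — Firm A: {R3, R4}; Firm B: {L, R}.

L, R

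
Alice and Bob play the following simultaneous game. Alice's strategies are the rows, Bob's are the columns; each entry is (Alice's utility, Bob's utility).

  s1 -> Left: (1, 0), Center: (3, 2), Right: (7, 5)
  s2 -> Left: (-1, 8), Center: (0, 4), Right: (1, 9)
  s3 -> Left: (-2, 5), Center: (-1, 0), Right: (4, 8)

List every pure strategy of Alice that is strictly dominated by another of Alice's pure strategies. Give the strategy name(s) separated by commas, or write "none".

s1: no other strategy beats it everywhere (s2 at Left (1>-1); s3 at Left (1>-2)).
s2 is strictly dominated by s1 (Left: 1>-1, Center: 3>0, Right: 7>1).
s1 strictly dominates s3 — Left: 1>-2, Center: 3>-1, Right: 7>4.

s2, s3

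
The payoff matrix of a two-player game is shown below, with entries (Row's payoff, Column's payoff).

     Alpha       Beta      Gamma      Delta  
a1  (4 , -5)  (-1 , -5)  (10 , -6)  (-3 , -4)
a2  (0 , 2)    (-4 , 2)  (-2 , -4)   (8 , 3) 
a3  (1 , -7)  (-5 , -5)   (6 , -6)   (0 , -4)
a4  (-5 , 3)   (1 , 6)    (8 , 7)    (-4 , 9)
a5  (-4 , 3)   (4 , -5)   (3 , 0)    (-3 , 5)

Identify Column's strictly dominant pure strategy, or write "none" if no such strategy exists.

Delta

Delta vs Alpha: a1: -4>-5, a2: 3>2, a3: -4>-7, a4: 9>3, a5: 5>3.
Delta vs Beta: a1: -4>-5, a2: 3>2, a3: -4>-5, a4: 9>6, a5: 5>-5.
Delta vs Gamma: a1: -4>-6, a2: 3>-4, a3: -4>-6, a4: 9>7, a5: 5>0.
Delta strictly beats every other strategy against every opponent action, so it is strictly dominant.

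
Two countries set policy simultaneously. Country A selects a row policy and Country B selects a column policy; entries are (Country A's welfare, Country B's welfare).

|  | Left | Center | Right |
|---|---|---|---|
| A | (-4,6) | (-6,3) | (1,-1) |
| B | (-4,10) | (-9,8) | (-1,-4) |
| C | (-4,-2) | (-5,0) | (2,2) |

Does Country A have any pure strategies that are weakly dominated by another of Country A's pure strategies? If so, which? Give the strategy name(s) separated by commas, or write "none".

A, B

A is weakly dominated by C (Left: -4=-4, Center: -5>-6, Right: 2>1).
B is weakly dominated by A (Left: -4=-4, Center: -6>-9, Right: 1>-1).
C: no other strategy beats it everywhere (A at Center (-5>-6); B at Center (-5>-9)).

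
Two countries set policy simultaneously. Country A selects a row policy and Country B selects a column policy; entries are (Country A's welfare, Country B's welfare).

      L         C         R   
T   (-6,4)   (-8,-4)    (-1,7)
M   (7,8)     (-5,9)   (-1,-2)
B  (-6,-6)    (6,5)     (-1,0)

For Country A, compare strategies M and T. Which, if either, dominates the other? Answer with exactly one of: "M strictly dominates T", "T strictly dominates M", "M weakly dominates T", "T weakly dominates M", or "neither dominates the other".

M's payoffs vs T's, by Country B's action — L: 7>-6, C: -5>-8, R: -1=-1.
M is at least as good everywhere and strictly better somewhere (tied only at R), so M weakly but not strictly dominates T.

M weakly dominates T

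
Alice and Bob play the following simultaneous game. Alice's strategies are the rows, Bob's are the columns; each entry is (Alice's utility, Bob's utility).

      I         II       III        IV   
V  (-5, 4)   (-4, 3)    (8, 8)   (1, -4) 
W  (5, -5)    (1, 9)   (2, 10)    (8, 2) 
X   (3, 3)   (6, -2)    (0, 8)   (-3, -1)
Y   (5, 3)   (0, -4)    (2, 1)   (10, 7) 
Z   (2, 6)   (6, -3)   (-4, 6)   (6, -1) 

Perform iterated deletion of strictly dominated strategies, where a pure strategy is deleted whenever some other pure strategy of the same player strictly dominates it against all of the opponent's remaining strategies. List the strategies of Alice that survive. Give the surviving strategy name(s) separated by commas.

Bob's strategy II is strictly dominated by III (V: 8>3, W: 10>9, X: 8>-2, Y: 1>-4, Z: 6>-3) and is removed.
Alice's strategy X is strictly dominated by W (I: 5>3, III: 2>0, IV: 8>-3) and is removed.
For Alice, W strictly dominates Z on the remaining columns (I: 5>2, III: 2>-4, IV: 8>6); eliminate Z.
Among the remaining strategies, none is strictly dominated by another pure strategy of the same player, so the elimination stops.
Surviving strategies — Alice: {V, W, Y}; Bob: {I, III, IV}.

V, W, Y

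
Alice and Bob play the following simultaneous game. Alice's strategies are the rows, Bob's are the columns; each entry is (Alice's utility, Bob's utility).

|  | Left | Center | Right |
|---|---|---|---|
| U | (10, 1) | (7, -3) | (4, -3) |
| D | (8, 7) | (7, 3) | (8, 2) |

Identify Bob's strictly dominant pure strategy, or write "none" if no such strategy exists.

Left

Left vs Center: U: 1>-3, D: 7>3.
Left vs Right: U: 1>-3, D: 7>2.
Left strictly beats every other strategy against every opponent action, so it is strictly dominant.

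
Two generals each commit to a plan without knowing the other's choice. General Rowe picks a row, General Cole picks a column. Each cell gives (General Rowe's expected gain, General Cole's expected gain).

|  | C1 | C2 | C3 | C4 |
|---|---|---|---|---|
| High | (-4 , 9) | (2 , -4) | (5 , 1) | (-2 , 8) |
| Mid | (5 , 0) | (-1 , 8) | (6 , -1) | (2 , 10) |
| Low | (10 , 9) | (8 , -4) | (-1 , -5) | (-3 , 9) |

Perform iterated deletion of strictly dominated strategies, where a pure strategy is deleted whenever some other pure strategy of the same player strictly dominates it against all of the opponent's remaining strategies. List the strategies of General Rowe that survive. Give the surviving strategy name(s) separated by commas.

Mid, Low

Column C2 is eliminated: C4 beats it against every remaining row (High: 8>-4, Mid: 10>8, Low: 9>-4).
General Rowe's strategy High is strictly dominated by Mid (C1: 5>-4, C3: 6>5, C4: 2>-2) and is removed.
For General Cole, C1 strictly dominates C3 on the remaining rows (Mid: 0>-1, Low: 9>-5); eliminate C3.
Among the remaining strategies, none is strictly dominated by another pure strategy of the same player, so the elimination stops.
Surviving strategies — General Rowe: {Mid, Low}; General Cole: {C1, C4}.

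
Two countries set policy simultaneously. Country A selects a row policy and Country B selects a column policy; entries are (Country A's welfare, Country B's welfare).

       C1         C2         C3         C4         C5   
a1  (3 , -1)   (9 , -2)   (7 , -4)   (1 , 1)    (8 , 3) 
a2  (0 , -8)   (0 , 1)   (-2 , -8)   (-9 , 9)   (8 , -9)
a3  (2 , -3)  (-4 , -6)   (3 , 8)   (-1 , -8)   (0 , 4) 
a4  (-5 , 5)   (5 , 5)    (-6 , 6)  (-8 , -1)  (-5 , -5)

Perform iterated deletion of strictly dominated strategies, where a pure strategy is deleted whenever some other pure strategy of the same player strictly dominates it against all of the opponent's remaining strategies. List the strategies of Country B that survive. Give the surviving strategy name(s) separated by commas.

For Country A, a1 strictly dominates a3 on the remaining columns (C1: 3>2, C2: 9>-4, C3: 7>3, C4: 1>-1, C5: 8>0); eliminate a3.
Row a4 is eliminated: a1 beats it against every remaining column (C1: 3>-5, C2: 9>5, C3: 7>-6, C4: 1>-8, C5: 8>-5).
For Country B, C4 strictly dominates C1 on the remaining rows (a1: 1>-1, a2: 9>-8); eliminate C1.
Column C2 is eliminated: C4 beats it against every remaining row (a1: 1>-2, a2: 9>1).
Column C3 is eliminated: C4 beats it against every remaining row (a1: 1>-4, a2: 9>-8).
Among the remaining strategies, none is strictly dominated by another pure strategy of the same player, so the elimination stops.
Surviving strategies — Country A: {a1, a2}; Country B: {C4, C5}.

C4, C5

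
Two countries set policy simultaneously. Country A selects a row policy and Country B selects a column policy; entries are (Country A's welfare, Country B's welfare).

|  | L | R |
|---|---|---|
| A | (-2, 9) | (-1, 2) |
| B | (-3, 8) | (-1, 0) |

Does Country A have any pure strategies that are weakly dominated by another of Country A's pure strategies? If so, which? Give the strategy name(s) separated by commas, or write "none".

B

A: no other strategy beats it everywhere (B at L (-2>-3)).
B: dominated, since A does at least as well everywhere (L: -2>-3, R: -1=-1).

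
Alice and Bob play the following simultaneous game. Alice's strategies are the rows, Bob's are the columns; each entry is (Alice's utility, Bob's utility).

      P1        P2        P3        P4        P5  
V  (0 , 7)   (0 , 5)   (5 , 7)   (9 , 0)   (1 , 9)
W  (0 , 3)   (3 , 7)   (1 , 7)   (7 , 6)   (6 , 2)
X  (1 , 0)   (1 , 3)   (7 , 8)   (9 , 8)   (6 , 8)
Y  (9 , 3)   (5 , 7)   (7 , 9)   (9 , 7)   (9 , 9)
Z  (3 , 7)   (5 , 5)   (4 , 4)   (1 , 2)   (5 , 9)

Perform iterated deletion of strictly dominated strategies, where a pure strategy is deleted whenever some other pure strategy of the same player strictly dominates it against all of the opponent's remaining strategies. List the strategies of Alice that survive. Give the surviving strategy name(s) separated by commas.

V, X, Y

Alice's strategy W is strictly dominated by Y (P1: 9>0, P2: 5>3, P3: 7>1, P4: 9>7, P5: 9>6) and is removed.
Bob's strategy P1 is strictly dominated by P5 (V: 9>7, X: 8>0, Y: 9>3, Z: 9>7) and is removed.
For Bob, P5 strictly dominates P2 on the remaining rows (V: 9>5, X: 8>3, Y: 9>7, Z: 9>5); eliminate P2.
Row Z is eliminated: X beats it against every remaining column (P3: 7>4, P4: 9>1, P5: 6>5).
Among the remaining strategies, none is strictly dominated by another pure strategy of the same player, so the elimination stops.
Surviving strategies — Alice: {V, X, Y}; Bob: {P3, P4, P5}.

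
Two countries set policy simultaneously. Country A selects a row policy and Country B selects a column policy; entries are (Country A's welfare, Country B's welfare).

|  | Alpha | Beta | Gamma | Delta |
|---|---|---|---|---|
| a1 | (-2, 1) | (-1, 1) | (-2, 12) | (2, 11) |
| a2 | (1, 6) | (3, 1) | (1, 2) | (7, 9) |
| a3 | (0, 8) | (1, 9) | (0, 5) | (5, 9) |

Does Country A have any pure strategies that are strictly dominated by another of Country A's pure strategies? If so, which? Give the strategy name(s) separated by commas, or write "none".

a1: dominated, since a2 does at least as well everywhere (Alpha: 1>-2, Beta: 3>-1, Gamma: 1>-2, Delta: 7>2).
Nothing dominates a2: a1 at Alpha (1>-2); a3 at Alpha (1>0).
a2 strictly dominates a3 — Alpha: 1>0, Beta: 3>1, Gamma: 1>0, Delta: 7>5.

a1, a3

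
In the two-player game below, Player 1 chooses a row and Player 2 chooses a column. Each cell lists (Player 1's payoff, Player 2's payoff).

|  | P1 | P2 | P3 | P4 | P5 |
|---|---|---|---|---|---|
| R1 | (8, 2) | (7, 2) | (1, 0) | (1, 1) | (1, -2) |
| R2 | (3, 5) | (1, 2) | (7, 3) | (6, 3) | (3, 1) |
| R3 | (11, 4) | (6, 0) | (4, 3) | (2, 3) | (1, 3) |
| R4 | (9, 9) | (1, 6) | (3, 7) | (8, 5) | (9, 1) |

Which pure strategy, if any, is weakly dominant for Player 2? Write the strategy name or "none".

P1 vs P2: R1: 2=2, R2: 5>2, R3: 4>0, R4: 9>6.
P1 vs P3: R1: 2>0, R2: 5>3, R3: 4>3, R4: 9>7.
P1 vs P4: R1: 2>1, R2: 5>3, R3: 4>3, R4: 9>5.
P1 vs P5: R1: 2>-2, R2: 5>1, R3: 4>3, R4: 9>1.
P1 is at least as good as every other strategy against every opponent action, so it is weakly dominant.

P1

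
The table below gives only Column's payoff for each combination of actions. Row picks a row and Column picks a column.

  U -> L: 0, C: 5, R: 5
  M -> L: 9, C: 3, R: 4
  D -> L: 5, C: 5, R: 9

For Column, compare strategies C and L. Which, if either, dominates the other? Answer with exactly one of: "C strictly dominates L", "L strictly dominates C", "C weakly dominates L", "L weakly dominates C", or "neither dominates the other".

Compare C to L across each opponent action: U: 5>0, M: 3<9, D: 5=5.
C does better at U but worse at M; neither strategy dominates the other.

neither dominates the other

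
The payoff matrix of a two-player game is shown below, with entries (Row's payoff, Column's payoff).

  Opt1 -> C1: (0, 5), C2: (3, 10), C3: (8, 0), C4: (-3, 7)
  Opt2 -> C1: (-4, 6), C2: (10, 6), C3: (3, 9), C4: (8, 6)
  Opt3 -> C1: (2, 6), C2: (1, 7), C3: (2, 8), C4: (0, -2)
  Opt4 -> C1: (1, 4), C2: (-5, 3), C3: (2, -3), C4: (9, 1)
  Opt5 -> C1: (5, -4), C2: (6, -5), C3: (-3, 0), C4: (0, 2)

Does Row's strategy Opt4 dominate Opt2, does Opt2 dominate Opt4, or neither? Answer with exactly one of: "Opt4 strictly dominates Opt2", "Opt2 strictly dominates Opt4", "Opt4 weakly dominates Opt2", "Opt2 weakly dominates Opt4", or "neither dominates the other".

Opt4's payoffs vs Opt2's, by Column's action — C1: 1>-4, C2: -5<10, C3: 2<3, C4: 9>8.
Opt4 does better at C1, C4 but worse at C2, C3; neither strategy dominates the other.

neither dominates the other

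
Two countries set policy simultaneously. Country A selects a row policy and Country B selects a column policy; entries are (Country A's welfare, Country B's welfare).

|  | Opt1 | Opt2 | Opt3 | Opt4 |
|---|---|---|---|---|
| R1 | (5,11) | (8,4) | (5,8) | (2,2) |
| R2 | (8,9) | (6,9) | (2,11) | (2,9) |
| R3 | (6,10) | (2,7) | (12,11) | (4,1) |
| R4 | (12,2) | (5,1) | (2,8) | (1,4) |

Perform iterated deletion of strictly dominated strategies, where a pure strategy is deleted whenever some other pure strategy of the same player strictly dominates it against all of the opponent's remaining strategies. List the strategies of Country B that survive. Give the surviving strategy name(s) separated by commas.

Country B's strategy Opt2 is strictly dominated by Opt3 (R1: 8>4, R2: 11>9, R3: 11>7, R4: 8>1) and is removed.
For Country A, R3 strictly dominates R1 on the remaining columns (Opt1: 6>5, Opt3: 12>5, Opt4: 4>2); eliminate R1.
Country B's strategy Opt1 is strictly dominated by Opt3 (R2: 11>9, R3: 11>10, R4: 8>2) and is removed.
For Country A, R3 strictly dominates R2 on the remaining columns (Opt3: 12>2, Opt4: 4>2); eliminate R2.
For Country A, R3 strictly dominates R4 on the remaining columns (Opt3: 12>2, Opt4: 4>1); eliminate R4.
For Country B, Opt3 strictly dominates Opt4 on the remaining rows (R3: 11>1); eliminate Opt4.
Among the remaining strategies, none is strictly dominated by another pure strategy of the same player, so the elimination stops.
Surviving strategies — Country A: {R3}; Country B: {Opt3}.

Opt3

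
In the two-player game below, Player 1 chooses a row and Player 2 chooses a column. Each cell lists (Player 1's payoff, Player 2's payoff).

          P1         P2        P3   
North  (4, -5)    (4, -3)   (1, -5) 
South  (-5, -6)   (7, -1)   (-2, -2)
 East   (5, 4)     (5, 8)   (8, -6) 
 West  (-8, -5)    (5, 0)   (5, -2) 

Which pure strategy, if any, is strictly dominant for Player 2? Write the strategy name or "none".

P2 vs P1: North: -3>-5, South: -1>-6, East: 8>4, West: 0>-5.
P2 vs P3: North: -3>-5, South: -1>-2, East: 8>-6, West: 0>-2.
P2 strictly beats every other strategy against every opponent action, so it is strictly dominant.

P2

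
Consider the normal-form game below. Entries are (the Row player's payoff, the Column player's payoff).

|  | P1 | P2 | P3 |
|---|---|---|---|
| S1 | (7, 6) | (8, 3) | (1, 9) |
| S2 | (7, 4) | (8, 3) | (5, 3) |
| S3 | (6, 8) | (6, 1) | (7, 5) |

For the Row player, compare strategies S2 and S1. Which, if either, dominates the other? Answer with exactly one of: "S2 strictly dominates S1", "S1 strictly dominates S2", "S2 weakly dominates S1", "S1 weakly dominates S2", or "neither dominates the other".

Compare S2 to S1 across each opponent action: P1: 7=7, P2: 8=8, P3: 5>1.
S2 is at least as good everywhere and strictly better somewhere (tied only at P1, P2), so S2 weakly but not strictly dominates S1.

S2 weakly dominates S1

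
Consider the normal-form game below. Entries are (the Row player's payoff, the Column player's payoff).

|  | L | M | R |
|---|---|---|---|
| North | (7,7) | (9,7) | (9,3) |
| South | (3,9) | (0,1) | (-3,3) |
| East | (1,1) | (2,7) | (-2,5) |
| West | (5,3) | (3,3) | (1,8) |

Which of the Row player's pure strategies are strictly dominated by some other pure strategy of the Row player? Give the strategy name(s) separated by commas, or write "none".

Nothing dominates North: South at L (7>3); East at L (7>1); West at L (7>5).
North strictly dominates South — L: 7>3, M: 9>0, R: 9>-3.
East is strictly dominated by North (L: 7>1, M: 9>2, R: 9>-2).
North strictly dominates West — L: 7>5, M: 9>3, R: 9>1.

South, East, West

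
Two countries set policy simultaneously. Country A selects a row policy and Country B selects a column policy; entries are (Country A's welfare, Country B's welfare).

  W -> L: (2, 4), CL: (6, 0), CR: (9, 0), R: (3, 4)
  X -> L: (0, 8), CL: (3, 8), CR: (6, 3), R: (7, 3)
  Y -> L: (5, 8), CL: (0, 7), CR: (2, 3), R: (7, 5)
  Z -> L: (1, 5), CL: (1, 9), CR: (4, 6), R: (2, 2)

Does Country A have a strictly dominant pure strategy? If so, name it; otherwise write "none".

W fails to dominate X at R (3<7).
X fails to dominate W at L (0<2).
Y fails to dominate W at CL (0<6).
Z fails to dominate W at L (1<2).
No single strategy dominates all the others.

none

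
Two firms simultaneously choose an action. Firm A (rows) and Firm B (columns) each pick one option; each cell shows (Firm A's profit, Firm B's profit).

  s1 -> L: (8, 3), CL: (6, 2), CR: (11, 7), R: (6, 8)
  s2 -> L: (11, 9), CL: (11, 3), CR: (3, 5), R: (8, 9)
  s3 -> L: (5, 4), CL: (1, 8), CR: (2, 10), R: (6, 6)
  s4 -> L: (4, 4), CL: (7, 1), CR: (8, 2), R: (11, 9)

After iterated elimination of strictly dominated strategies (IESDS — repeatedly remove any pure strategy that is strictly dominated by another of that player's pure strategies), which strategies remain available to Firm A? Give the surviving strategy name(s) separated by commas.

For Firm A, s2 strictly dominates s3 on the remaining columns (L: 11>5, CL: 11>1, CR: 3>2, R: 8>6); eliminate s3.
Firm B's strategy CL is strictly dominated by L (s1: 3>2, s2: 9>3, s4: 4>1) and is removed.
For Firm B, R strictly dominates CR on the remaining rows (s1: 8>7, s2: 9>5, s4: 9>2); eliminate CR.
For Firm A, s2 strictly dominates s1 on the remaining columns (L: 11>8, R: 8>6); eliminate s1.
Among the remaining strategies, none is strictly dominated by another pure strategy of the same player, so the elimination stops.
Surviving strategies — Firm A: {s2, s4}; Firm B: {L, R}.

s2, s4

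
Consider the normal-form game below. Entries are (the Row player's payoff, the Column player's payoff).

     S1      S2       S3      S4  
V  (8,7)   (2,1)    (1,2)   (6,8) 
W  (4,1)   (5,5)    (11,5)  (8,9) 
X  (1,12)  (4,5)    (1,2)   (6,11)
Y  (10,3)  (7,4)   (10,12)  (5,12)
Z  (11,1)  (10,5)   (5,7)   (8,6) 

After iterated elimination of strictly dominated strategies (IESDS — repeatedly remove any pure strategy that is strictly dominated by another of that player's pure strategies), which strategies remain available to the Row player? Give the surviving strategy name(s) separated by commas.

Row V is eliminated: Z beats it against every remaining column (S1: 11>8, S2: 10>2, S3: 5>1, S4: 8>6).
Row X is eliminated: W beats it against every remaining column (S1: 4>1, S2: 5>4, S3: 11>1, S4: 8>6).
The Column player's strategy S1 is strictly dominated by S2 (W: 5>1, Y: 4>3, Z: 5>1) and is removed.
The Column player's strategy S2 is strictly dominated by S4 (W: 9>5, Y: 12>4, Z: 6>5) and is removed.
Row Y is eliminated: W beats it against every remaining column (S3: 11>10, S4: 8>5).
Among the remaining strategies, none is strictly dominated by another pure strategy of the same player, so the elimination stops.
Surviving strategies — the Row player: {W, Z}; the Column player: {S3, S4}.

W, Z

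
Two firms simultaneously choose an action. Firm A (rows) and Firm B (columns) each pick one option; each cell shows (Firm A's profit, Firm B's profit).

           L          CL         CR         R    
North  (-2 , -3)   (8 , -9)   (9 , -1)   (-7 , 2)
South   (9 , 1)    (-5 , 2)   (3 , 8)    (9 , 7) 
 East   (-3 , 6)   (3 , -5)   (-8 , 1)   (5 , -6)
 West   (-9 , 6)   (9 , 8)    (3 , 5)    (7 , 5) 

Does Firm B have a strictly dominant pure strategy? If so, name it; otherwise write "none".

none

L fails to dominate CL at South (1<2).
CL fails to dominate L at North (-9<-3).
CR fails to dominate L at East (1<6).
R fails to dominate L at East (-6<6).
No single strategy dominates all the others.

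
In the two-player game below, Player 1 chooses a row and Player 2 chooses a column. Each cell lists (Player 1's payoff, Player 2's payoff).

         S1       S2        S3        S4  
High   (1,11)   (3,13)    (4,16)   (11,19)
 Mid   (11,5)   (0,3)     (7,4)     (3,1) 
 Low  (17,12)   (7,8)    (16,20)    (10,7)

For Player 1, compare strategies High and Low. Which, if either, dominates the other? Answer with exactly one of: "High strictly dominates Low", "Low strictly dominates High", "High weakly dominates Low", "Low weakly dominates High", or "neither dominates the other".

Compare High to Low across each choice by Player 2: S1: 1<17, S2: 3<7, S3: 4<16, S4: 11>10.
High does better at S4 but worse at S1, S2, S3; neither strategy dominates the other.

neither dominates the other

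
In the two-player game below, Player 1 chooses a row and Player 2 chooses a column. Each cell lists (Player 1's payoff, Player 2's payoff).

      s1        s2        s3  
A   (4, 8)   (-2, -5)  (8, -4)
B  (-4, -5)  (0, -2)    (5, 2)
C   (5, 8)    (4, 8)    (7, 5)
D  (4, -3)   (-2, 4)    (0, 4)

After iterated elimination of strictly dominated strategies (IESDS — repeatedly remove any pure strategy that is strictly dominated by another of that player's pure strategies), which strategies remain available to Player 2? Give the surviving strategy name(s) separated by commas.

Player 1's strategy B is strictly dominated by C (s1: 5>-4, s2: 4>0, s3: 7>5) and is removed.
For Player 1, C strictly dominates D on the remaining columns (s1: 5>4, s2: 4>-2, s3: 7>0); eliminate D.
Player 2's strategy s3 is strictly dominated by s1 (A: 8>-4, C: 8>5) and is removed.
Row A is eliminated: C beats it against every remaining column (s1: 5>4, s2: 4>-2).
Among the remaining strategies, none is strictly dominated by another pure strategy of the same player, so the elimination stops.
Surviving strategies — Player 1: {C}; Player 2: {s1, s2}.

s1, s2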